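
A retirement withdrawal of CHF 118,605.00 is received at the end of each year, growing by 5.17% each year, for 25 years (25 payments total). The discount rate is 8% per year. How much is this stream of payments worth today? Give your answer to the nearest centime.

Periodic rate r = 0.08 per year.
Growing ordinary annuity: PV = PMT₁ × [1 − ((1+g)/(1+r))^n] / (r − g) = 118,605 × [1 − ((1+0.0517)/(1+r))^25] / (r − 0.0517) = CHF 2,033,147.99.

CHF 2,033,147.99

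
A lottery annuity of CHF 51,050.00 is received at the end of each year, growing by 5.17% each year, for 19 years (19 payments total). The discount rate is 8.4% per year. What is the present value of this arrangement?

CHF 690,920.57

Periodic rate r = 0.084 per year.
Growing ordinary annuity: PV = PMT₁ × [1 − ((1+g)/(1+r))^n] / (r − g) = 51,050 × [1 − ((1+0.0517)/(1+r))^19] / (r − 0.0517) = CHF 690,920.57.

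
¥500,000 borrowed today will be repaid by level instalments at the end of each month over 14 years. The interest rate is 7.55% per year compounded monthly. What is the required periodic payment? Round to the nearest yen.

Level ordinary annuity; solve PV = PMT × [(1 − (1+r)^−n)/r] for PMT.
Periodic rate r = 0.0755/12 per month; n is counted in months.
With n = 168: PMT = 500,000 / ([(1 − (1+r)^−n)/r]) = ¥4,830

¥4,830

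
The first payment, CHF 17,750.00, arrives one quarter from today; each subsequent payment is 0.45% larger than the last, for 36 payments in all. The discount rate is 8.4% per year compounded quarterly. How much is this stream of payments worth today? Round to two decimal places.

CHF 477,365.85

Periodic rate r = 0.084/4 per quarter; n is counted in quarters.
Growing ordinary annuity: PV = PMT₁ × [1 − ((1+g)/(1+r))^n] / (r − g) = 17,750 × [1 − ((1+0.0045)/(1+r))^36] / (r − 0.0045) = CHF 477,365.85.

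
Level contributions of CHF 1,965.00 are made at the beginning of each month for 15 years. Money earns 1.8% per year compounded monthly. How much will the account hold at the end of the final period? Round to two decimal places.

This is an annuity due: 180 deposits of CHF 1,965.00 at the beginning of each month.
Periodic rate r = 0.018/12 per month; n is counted in months.
FV = PMT × [((1+r)^n − 1)/r] × (1+r) = 1,965 × [(1+r)^180 − 1] / r × (1+r) = CHF 406,314.87

CHF 406,314.87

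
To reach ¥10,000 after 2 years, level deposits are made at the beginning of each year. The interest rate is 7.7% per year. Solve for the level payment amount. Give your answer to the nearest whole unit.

Level annuity due; solve FV = PMT × [((1+r)^n − 1)/r] × (1+r) for PMT.
Periodic rate r = 0.077 per year.
With n = 2: PMT = 10,000 / ([((1+r)^n − 1)/r] × (1+r)) = ¥4,470

¥4,470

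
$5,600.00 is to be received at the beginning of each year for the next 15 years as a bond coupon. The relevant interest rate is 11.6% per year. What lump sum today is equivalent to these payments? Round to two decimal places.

This is an annuity due: 15 payments of $5,600.00 at the beginning of each year.
Periodic rate r = 0.116 per year.
PV = PMT × [(1 − (1+r)^−n)/r] × (1+r) = 5,600 × [1 − (1+r)^−15] / r × (1+r) = $43,490.27

$43,490.27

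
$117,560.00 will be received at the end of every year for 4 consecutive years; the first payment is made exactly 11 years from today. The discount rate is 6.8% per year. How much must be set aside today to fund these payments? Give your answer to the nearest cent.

$207,182.45

Ordinary annuity of 4 payments, first payment at period 11.
Periodic rate r = 0.068 per year.
The ordinary-annuity PV formula values the stream one period before the first payment (period 10); discount that back 10 periods:
PV₀ = 117,560 × [1 − (1+r)^−4] / r × (1+r)^−10 = $207,182.45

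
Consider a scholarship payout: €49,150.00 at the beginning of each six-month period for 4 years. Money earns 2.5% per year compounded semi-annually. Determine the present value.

€376,622.98

This is an annuity due: 8 payments of €49,150.00 at the beginning of each six-month period.
Periodic rate r = 0.025/2 per half-year; n is counted in half-years.
PV = PMT × [(1 − (1+r)^−n)/r] × (1+r) = 49,150 × [1 − (1+r)^−8] / r × (1+r) = €376,622.98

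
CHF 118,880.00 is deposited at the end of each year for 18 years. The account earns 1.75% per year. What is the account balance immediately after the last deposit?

This is an ordinary annuity: 18 deposits of CHF 118,880.00 at the end of each year.
Periodic rate r = 0.0175 per year.
FV = PMT × [((1+r)^n − 1)/r] = 118,880 × [(1+r)^18 − 1] / r = CHF 2,489,898.17

CHF 2,489,898.17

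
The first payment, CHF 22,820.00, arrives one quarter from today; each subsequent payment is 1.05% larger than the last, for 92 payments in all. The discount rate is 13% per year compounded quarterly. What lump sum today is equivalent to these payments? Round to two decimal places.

Periodic rate r = 0.13/4 per quarter; n is counted in quarters.
Growing ordinary annuity: PV = PMT₁ × [1 − ((1+g)/(1+r))^n] / (r − g) = 22,820 × [1 − ((1+0.0105)/(1+r))^92] / (r − 0.0105) = CHF 894,268.57.

CHF 894,268.57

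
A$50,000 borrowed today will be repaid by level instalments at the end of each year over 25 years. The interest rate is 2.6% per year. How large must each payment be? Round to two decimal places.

Level ordinary annuity; solve PV = PMT × [(1 − (1+r)^−n)/r] for PMT.
Periodic rate r = 0.026 per year.
With n = 25: PMT = 50,000 / ([(1 − (1+r)^−n)/r]) = A$2,744.93

A$2,744.93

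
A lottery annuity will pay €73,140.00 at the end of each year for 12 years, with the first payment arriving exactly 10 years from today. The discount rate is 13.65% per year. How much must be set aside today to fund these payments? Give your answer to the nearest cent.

Ordinary annuity of 12 payments, first payment at period 10.
Periodic rate r = 0.1365 per year.
The ordinary-annuity PV formula values the stream one period before the first payment (period 9); discount that back 9 periods:
PV₀ = 73,140 × [1 − (1+r)^−12] / r × (1+r)^−9 = €132,912.96

€132,912.96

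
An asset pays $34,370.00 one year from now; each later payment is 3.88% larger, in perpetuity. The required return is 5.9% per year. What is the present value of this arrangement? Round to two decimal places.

$1,701,485.15

Periodic rate r = 0.059 per year.
Growing perpetuity (Gordon): PV = PMT₁ / (r − g) = 34,370 / (r − 0.0388) = $1,701,485.15.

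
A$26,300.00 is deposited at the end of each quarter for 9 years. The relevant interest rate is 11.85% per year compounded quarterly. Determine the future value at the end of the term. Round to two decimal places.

This is an ordinary annuity: 36 deposits of A$26,300.00 at the end of each quarter.
Periodic rate r = 0.1185/4 per quarter; n is counted in quarters.
FV = PMT × [((1+r)^n − 1)/r] = 26,300 × [(1+r)^36 − 1] / r = A$1,651,712.99

A$1,651,712.99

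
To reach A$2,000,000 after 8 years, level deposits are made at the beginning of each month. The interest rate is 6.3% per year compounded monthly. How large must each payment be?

A$15,992.02

Level annuity due; solve FV = PMT × [((1+r)^n − 1)/r] × (1+r) for PMT.
Periodic rate r = 0.063/12 per month; n is counted in months.
With n = 96: PMT = 2,000,000 / ([((1+r)^n − 1)/r] × (1+r)) = A$15,992.02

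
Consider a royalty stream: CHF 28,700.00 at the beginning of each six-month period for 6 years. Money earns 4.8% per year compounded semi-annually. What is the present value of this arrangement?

CHF 303,296.84

This is an annuity due: 12 payments of CHF 28,700.00 at the beginning of each six-month period.
Periodic rate r = 0.048/2 per half-year; n is counted in half-years.
PV = PMT × [(1 − (1+r)^−n)/r] × (1+r) = 28,700 × [1 − (1+r)^−12] / r × (1+r) = CHF 303,296.84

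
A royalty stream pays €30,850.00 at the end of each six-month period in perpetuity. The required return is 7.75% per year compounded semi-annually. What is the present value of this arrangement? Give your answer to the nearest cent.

€796,129.03

Periodic rate r = 0.0775/2 per half-year.
Level perpetuity: PV = PMT / r = 30,850 / (0.0775/2) = €796,129.03.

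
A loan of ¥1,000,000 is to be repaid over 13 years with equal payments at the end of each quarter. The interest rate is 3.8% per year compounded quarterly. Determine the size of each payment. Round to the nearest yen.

¥24,460

Level ordinary annuity; solve PV = PMT × [(1 − (1+r)^−n)/r] for PMT.
Periodic rate r = 0.038/4 per quarter; n is counted in quarters.
With n = 52: PMT = 1,000,000 / ([(1 − (1+r)^−n)/r]) = ¥24,460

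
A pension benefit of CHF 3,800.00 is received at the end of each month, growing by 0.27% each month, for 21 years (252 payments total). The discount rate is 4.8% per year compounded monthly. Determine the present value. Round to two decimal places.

CHF 814,252.70

Periodic rate r = 0.048/12 per month; n is counted in months.
Growing ordinary annuity: PV = PMT₁ × [1 − ((1+g)/(1+r))^n] / (r − g) = 3,800 × [1 − ((1+0.0027)/(1+r))^252] / (r − 0.0027) = CHF 814,252.70.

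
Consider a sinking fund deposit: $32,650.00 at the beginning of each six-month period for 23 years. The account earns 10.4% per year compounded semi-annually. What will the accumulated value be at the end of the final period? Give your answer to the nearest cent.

This is an annuity due: 46 deposits of $32,650.00 at the beginning of each six-month period.
Periodic rate r = 0.104/2 per half-year; n is counted in half-years.
FV = PMT × [((1+r)^n − 1)/r] × (1+r) = 32,650 × [(1+r)^46 − 1] / r × (1+r) = $6,141,198.91

$6,141,198.91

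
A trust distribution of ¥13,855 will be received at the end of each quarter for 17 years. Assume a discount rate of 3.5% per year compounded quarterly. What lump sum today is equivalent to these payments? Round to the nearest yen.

¥707,805

This is an ordinary annuity: 68 payments of ¥13,855 at the end of each quarter.
Periodic rate r = 0.035/4 per quarter; n is counted in quarters.
PV = PMT × [(1 − (1+r)^−n)/r] = 13,855 × [1 − (1+r)^−68] / r = ¥707,805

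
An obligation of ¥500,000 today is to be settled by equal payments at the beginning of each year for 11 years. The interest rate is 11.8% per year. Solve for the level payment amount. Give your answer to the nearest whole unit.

Level annuity due; solve PV = PMT × [(1 − (1+r)^−n)/r] × (1+r) for PMT.
Periodic rate r = 0.118 per year.
With n = 11: PMT = 500,000 / ([(1 − (1+r)^−n)/r] × (1+r)) = ¥74,663

¥74,663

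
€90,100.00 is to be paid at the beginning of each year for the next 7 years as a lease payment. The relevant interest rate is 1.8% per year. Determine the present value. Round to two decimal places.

This is an annuity due: 7 payments of €90,100.00 at the beginning of each year.
Periodic rate r = 0.018 per year.
PV = PMT × [(1 − (1+r)^−n)/r] × (1+r) = 90,100 × [1 − (1+r)^−7] / r × (1+r) = €598,213.07

€598,213.07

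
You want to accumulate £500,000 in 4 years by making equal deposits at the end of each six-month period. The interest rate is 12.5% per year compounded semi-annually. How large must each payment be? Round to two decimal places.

£50,066.48

Level ordinary annuity; solve FV = PMT × [((1+r)^n − 1)/r] for PMT.
Periodic rate r = 0.125/2 per half-year; n is counted in half-years.
With n = 8: PMT = 500,000 / ([((1+r)^n − 1)/r]) = £50,066.48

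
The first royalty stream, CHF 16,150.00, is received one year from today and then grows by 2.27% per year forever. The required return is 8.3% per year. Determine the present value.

CHF 267,827.53

Periodic rate r = 0.083 per year.
Growing perpetuity (Gordon): PV = PMT₁ / (r − g) = 16,150 / (r − 0.0227) = CHF 267,827.53.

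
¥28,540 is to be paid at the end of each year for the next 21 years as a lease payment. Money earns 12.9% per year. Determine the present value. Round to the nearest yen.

This is an ordinary annuity: 21 payments of ¥28,540 at the end of each year.
Periodic rate r = 0.129 per year.
PV = PMT × [(1 − (1+r)^−n)/r] = 28,540 × [1 − (1+r)^−21] / r = ¥203,931

¥203,931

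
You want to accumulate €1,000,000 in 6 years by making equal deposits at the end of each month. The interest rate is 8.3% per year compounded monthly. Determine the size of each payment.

€10,763.42

Level ordinary annuity; solve FV = PMT × [((1+r)^n − 1)/r] for PMT.
Periodic rate r = 0.083/12 per month; n is counted in months.
With n = 72: PMT = 1,000,000 / ([((1+r)^n − 1)/r]) = €10,763.42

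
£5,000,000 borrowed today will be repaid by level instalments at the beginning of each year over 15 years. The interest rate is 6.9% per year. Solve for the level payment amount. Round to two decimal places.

Level annuity due; solve PV = PMT × [(1 − (1+r)^−n)/r] × (1+r) for PMT.
Periodic rate r = 0.069 per year.
With n = 15: PMT = 5,000,000 / ([(1 − (1+r)^−n)/r] × (1+r)) = £510,300.10

£510,300.10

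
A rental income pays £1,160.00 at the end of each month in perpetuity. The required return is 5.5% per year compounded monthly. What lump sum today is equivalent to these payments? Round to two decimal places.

Periodic rate r = 0.055/12 per month.
Level perpetuity: PV = PMT / r = 1,160 / (0.055/12) = £253,090.91.

£253,090.91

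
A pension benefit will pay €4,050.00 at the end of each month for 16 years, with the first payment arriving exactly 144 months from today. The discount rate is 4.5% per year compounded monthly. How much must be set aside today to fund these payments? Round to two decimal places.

€324,145.95

Ordinary annuity of 192 payments, first payment at period 144.
Periodic rate r = 0.045/12 per month; n is counted in months.
The ordinary-annuity PV formula values the stream one period before the first payment (period 143); discount that back 143 periods:
PV₀ = 4,050 × [1 − (1+r)^−192] / r × (1+r)^−143 = €324,145.95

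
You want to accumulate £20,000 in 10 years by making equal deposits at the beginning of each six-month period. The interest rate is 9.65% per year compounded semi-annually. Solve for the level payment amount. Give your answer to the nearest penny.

Level annuity due; solve FV = PMT × [((1+r)^n − 1)/r] × (1+r) for PMT.
Periodic rate r = 0.0965/2 per half-year; n is counted in half-years.
With n = 20: PMT = 20,000 / ([((1+r)^n − 1)/r] × (1+r)) = £587.77

£587.77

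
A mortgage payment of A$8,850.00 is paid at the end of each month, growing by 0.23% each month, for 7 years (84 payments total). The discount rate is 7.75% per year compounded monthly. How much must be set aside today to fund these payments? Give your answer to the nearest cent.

A$625,162.61

Periodic rate r = 0.0775/12 per month; n is counted in months.
Growing ordinary annuity: PV = PMT₁ × [1 − ((1+g)/(1+r))^n] / (r − g) = 8,850 × [1 − ((1+0.0023)/(1+r))^84] / (r − 0.0023) = A$625,162.61.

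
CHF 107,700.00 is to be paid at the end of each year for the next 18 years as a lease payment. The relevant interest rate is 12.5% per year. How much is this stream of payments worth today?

This is an ordinary annuity: 18 payments of CHF 107,700.00 at the end of each year.
Periodic rate r = 0.125 per year.
PV = PMT × [(1 − (1+r)^−n)/r] = 107,700 × [1 − (1+r)^−18] / r = CHF 758,190.54

CHF 758,190.54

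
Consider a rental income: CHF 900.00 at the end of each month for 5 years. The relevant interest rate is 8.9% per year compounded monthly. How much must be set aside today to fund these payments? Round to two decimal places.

CHF 43,457.57

This is an ordinary annuity: 60 payments of CHF 900.00 at the end of each month.
Periodic rate r = 0.089/12 per month; n is counted in months.
PV = PMT × [(1 − (1+r)^−n)/r] = 900 × [1 − (1+r)^−60] / r = CHF 43,457.57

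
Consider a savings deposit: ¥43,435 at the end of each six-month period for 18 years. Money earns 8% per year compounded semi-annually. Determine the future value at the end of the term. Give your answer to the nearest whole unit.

This is an ordinary annuity: 36 deposits of ¥43,435 at the end of each six-month period.
Periodic rate r = 0.08/2 per half-year; n is counted in half-years.
FV = PMT × [((1+r)^n − 1)/r] = 43,435 × [(1+r)^36 − 1] / r = ¥3,370,483

¥3,370,483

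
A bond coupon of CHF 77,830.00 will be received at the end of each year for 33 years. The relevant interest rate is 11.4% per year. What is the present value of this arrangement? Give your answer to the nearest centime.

CHF 663,353.70

This is an ordinary annuity: 33 payments of CHF 77,830.00 at the end of each year.
Periodic rate r = 0.114 per year.
PV = PMT × [(1 − (1+r)^−n)/r] = 77,830 × [1 − (1+r)^−33] / r = CHF 663,353.70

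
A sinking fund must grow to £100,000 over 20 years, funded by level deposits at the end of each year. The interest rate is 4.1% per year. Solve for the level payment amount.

Level ordinary annuity; solve FV = PMT × [((1+r)^n − 1)/r] for PMT.
Periodic rate r = 0.041 per year.
With n = 20: PMT = 100,000 / ([((1+r)^n − 1)/r]) = £3,323.48

£3,323.48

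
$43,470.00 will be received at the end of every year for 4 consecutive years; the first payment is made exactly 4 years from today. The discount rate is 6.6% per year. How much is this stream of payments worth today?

Ordinary annuity of 4 payments, first payment at period 4.
Periodic rate r = 0.066 per year.
The ordinary-annuity PV formula values the stream one period before the first payment (period 3); discount that back 3 periods:
PV₀ = 43,470 × [1 − (1+r)^−4] / r × (1+r)^−3 = $122,657.23

$122,657.23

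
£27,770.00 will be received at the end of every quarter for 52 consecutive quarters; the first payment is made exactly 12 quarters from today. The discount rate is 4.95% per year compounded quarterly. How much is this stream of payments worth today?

£926,083.25

Ordinary annuity of 52 payments, first payment at period 12.
Periodic rate r = 0.0495/4 per quarter; n is counted in quarters.
The ordinary-annuity PV formula values the stream one period before the first payment (period 11); discount that back 11 periods:
PV₀ = 27,770 × [1 − (1+r)^−52] / r × (1+r)^−11 = £926,083.25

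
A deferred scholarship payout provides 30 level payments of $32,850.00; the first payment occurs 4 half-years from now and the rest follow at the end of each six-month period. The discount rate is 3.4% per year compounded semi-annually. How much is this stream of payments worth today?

Ordinary annuity of 30 payments, first payment at period 4.
Periodic rate r = 0.034/2 per half-year; n is counted in half-years.
The ordinary-annuity PV formula values the stream one period before the first payment (period 3); discount that back 3 periods:
PV₀ = 32,850 × [1 − (1+r)^−30] / r × (1+r)^−3 = $729,175.24

$729,175.24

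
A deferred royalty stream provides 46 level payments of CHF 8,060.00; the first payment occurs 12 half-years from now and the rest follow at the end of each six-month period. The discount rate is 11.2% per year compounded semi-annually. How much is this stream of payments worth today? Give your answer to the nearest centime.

Ordinary annuity of 46 payments, first payment at period 12.
Periodic rate r = 0.112/2 per half-year; n is counted in half-years.
The ordinary-annuity PV formula values the stream one period before the first payment (period 11); discount that back 11 periods:
PV₀ = 8,060 × [1 − (1+r)^−46] / r × (1+r)^−11 = CHF 72,593.25

CHF 72,593.25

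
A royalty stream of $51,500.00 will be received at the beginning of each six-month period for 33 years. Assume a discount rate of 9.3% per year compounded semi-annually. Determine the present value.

This is an annuity due: 66 payments of $51,500.00 at the beginning of each six-month period.
Periodic rate r = 0.093/2 per half-year; n is counted in half-years.
PV = PMT × [(1 − (1+r)^−n)/r] × (1+r) = 51,500 × [1 − (1+r)^−66] / r × (1+r) = $1,101,309.83

$1,101,309.83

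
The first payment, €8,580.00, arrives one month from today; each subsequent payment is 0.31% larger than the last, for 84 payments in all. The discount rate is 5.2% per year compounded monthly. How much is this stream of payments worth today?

€682,236.74

Periodic rate r = 0.052/12 per month; n is counted in months.
Growing ordinary annuity: PV = PMT₁ × [1 − ((1+g)/(1+r))^n] / (r − g) = 8,580 × [1 − ((1+0.0031)/(1+r))^84] / (r − 0.0031) = €682,236.74.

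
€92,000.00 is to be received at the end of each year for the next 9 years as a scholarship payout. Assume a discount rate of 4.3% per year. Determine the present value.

€674,794.70

This is an ordinary annuity: 9 payments of €92,000.00 at the end of each year.
Periodic rate r = 0.043 per year.
PV = PMT × [(1 − (1+r)^−n)/r] = 92,000 × [1 − (1+r)^−9] / r = €674,794.70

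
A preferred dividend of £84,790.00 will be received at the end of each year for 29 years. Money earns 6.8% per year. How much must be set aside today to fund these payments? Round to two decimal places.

This is an ordinary annuity: 29 payments of £84,790.00 at the end of each year.
Periodic rate r = 0.068 per year.
PV = PMT × [(1 − (1+r)^−n)/r] = 84,790 × [1 − (1+r)^−29] / r = £1,061,870.16

£1,061,870.16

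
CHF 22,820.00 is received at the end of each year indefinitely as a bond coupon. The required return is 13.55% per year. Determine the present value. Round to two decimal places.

CHF 168,413.28

Periodic rate r = 0.1355 per year.
Level perpetuity: PV = PMT / r = 22,820 / (0.1355) = CHF 168,413.28.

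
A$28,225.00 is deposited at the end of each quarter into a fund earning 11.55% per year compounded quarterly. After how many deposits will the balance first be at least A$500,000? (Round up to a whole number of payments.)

15 payments

Periodic rate r = 0.1155/4 per quarter; n is counted in quarters.
Ordinary annuity FV: 500,000 = 28,225 × [((1+r)^n − 1)/r].
(1+r)^n = 1 + 500,000 × r / 28,225, so n = ln(1 + 500,000·r/28,225) / ln(1+r) = 14.51.
Round up to a whole number of payments: n = 15.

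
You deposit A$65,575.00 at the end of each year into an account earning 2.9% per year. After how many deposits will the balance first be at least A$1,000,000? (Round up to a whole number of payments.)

13 payments

Periodic rate r = 0.029 per year.
Ordinary annuity FV: 1,000,000 = 65,575 × [((1+r)^n − 1)/r].
(1+r)^n = 1 + 1,000,000 × r / 65,575, so n = ln(1 + 1,000,000·r/65,575) / ln(1+r) = 12.81.
Round up to a whole number of payments: n = 13.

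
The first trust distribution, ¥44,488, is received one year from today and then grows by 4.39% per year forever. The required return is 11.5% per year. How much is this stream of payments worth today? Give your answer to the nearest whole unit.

¥625,710

Periodic rate r = 0.115 per year.
Growing perpetuity (Gordon): PV = PMT₁ / (r − g) = 44,488 / (r − 0.0439) = ¥625,710.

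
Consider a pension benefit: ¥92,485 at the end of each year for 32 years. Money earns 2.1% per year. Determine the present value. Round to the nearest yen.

¥2,139,256

This is an ordinary annuity: 32 payments of ¥92,485 at the end of each year.
Periodic rate r = 0.021 per year.
PV = PMT × [(1 − (1+r)^−n)/r] = 92,485 × [1 − (1+r)^−32] / r = ¥2,139,256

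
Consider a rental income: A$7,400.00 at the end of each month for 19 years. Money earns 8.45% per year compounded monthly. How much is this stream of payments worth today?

A$838,690.23

This is an ordinary annuity: 228 payments of A$7,400.00 at the end of each month.
Periodic rate r = 0.0845/12 per month; n is counted in months.
PV = PMT × [(1 − (1+r)^−n)/r] = 7,400 × [1 − (1+r)^−228] / r = A$838,690.23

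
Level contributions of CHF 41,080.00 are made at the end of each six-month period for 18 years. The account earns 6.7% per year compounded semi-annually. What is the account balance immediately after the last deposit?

This is an ordinary annuity: 36 deposits of CHF 41,080.00 at the end of each six-month period.
Periodic rate r = 0.067/2 per half-year; n is counted in half-years.
FV = PMT × [((1+r)^n − 1)/r] = 41,080 × [(1+r)^36 − 1] / r = CHF 2,789,446.90

CHF 2,789,446.90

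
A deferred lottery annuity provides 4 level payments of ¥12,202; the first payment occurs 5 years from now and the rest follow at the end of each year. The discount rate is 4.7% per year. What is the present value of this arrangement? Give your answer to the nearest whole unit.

¥36,259

Ordinary annuity of 4 payments, first payment at period 5.
Periodic rate r = 0.047 per year.
The ordinary-annuity PV formula values the stream one period before the first payment (period 4); discount that back 4 periods:
PV₀ = 12,202 × [1 − (1+r)^−4] / r × (1+r)^−4 = ¥36,259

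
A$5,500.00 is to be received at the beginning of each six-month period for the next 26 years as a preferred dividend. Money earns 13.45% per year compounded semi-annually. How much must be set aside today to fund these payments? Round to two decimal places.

This is an annuity due: 52 payments of A$5,500.00 at the beginning of each six-month period.
Periodic rate r = 0.1345/2 per half-year; n is counted in half-years.
PV = PMT × [(1 − (1+r)^−n)/r] × (1+r) = 5,500 × [1 − (1+r)^−52] / r × (1+r) = A$84,325.72

A$84,325.72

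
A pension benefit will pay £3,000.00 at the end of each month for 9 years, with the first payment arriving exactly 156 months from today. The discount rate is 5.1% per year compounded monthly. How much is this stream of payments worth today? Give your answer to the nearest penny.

£134,421.51

Ordinary annuity of 108 payments, first payment at period 156.
Periodic rate r = 0.051/12 per month; n is counted in months.
The ordinary-annuity PV formula values the stream one period before the first payment (period 155); discount that back 155 periods:
PV₀ = 3,000 × [1 − (1+r)^−108] / r × (1+r)^−155 = £134,421.51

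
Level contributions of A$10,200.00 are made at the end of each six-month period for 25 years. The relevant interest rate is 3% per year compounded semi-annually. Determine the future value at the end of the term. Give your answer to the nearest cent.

This is an ordinary annuity: 50 deposits of A$10,200.00 at the end of each six-month period.
Periodic rate r = 0.03/2 per half-year; n is counted in half-years.
FV = PMT × [((1+r)^n − 1)/r] = 10,200 × [(1+r)^50 − 1] / r = A$751,564.85

A$751,564.85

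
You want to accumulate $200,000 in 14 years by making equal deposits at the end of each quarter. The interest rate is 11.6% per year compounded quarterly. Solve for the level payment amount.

$1,465.58

Level ordinary annuity; solve FV = PMT × [((1+r)^n − 1)/r] for PMT.
Periodic rate r = 0.116/4 per quarter; n is counted in quarters.
With n = 56: PMT = 200,000 / ([((1+r)^n − 1)/r]) = $1,465.58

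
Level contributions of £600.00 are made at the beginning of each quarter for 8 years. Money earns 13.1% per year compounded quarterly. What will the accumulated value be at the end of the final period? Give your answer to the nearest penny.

This is an annuity due: 32 deposits of £600.00 at the beginning of each quarter.
Periodic rate r = 0.131/4 per quarter; n is counted in quarters.
FV = PMT × [((1+r)^n − 1)/r] × (1+r) = 600 × [(1+r)^32 − 1] / r × (1+r) = £34,141.15

£34,141.15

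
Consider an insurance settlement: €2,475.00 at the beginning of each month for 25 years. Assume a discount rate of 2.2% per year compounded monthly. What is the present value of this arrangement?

€571,771.78

This is an annuity due: 300 payments of €2,475.00 at the beginning of each month.
Periodic rate r = 0.022/12 per month; n is counted in months.
PV = PMT × [(1 − (1+r)^−n)/r] × (1+r) = 2,475 × [1 − (1+r)^−300] / r × (1+r) = €571,771.78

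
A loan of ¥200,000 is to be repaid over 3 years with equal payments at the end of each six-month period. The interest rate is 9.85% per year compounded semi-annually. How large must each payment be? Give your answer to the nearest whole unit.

¥39,309

Level ordinary annuity; solve PV = PMT × [(1 − (1+r)^−n)/r] for PMT.
Periodic rate r = 0.0985/2 per half-year; n is counted in half-years.
With n = 6: PMT = 200,000 / ([(1 − (1+r)^−n)/r]) = ¥39,309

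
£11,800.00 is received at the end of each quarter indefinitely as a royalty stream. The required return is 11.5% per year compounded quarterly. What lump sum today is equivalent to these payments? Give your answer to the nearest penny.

Periodic rate r = 0.115/4 per quarter.
Level perpetuity: PV = PMT / r = 11,800 / (0.115/4) = £410,434.78.

£410,434.78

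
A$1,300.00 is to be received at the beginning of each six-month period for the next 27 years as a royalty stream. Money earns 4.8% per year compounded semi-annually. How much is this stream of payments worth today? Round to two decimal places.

This is an annuity due: 54 payments of A$1,300.00 at the beginning of each six-month period.
Periodic rate r = 0.048/2 per half-year; n is counted in half-years.
PV = PMT × [(1 − (1+r)^−n)/r] × (1+r) = 1,300 × [1 − (1+r)^−54] / r × (1+r) = A$40,055.54

A$40,055.54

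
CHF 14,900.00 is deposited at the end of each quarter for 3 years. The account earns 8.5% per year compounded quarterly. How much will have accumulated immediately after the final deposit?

CHF 201,250.71

This is an ordinary annuity: 12 deposits of CHF 14,900.00 at the end of each quarter.
Periodic rate r = 0.085/4 per quarter; n is counted in quarters.
FV = PMT × [((1+r)^n − 1)/r] = 14,900 × [(1+r)^12 − 1] / r = CHF 201,250.71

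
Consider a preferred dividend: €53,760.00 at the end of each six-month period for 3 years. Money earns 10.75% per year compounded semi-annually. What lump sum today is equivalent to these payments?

€269,627.10

This is an ordinary annuity: 6 payments of €53,760.00 at the end of each six-month period.
Periodic rate r = 0.1075/2 per half-year; n is counted in half-years.
PV = PMT × [(1 − (1+r)^−n)/r] = 53,760 × [1 − (1+r)^−6] / r = €269,627.10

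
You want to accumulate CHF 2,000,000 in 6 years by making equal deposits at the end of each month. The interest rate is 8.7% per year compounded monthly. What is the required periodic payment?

Level ordinary annuity; solve FV = PMT × [((1+r)^n − 1)/r] for PMT.
Periodic rate r = 0.087/12 per month; n is counted in months.
With n = 72: PMT = 2,000,000 / ([((1+r)^n − 1)/r]) = CHF 21,254.01

CHF 21,254.01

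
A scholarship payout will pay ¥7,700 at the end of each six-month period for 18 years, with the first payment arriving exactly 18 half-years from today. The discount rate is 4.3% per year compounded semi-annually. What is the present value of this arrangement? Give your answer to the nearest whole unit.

¥133,470

Ordinary annuity of 36 payments, first payment at period 18.
Periodic rate r = 0.043/2 per half-year; n is counted in half-years.
The ordinary-annuity PV formula values the stream one period before the first payment (period 17); discount that back 17 periods:
PV₀ = 7,700 × [1 − (1+r)^−36] / r × (1+r)^−17 = ¥133,470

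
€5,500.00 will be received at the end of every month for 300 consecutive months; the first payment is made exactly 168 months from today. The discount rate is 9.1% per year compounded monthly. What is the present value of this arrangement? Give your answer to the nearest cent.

Ordinary annuity of 300 payments, first payment at period 168.
Periodic rate r = 0.091/12 per month; n is counted in months.
The ordinary-annuity PV formula values the stream one period before the first payment (period 167); discount that back 167 periods:
PV₀ = 5,500 × [1 − (1+r)^−300] / r × (1+r)^−167 = €184,094.72

€184,094.72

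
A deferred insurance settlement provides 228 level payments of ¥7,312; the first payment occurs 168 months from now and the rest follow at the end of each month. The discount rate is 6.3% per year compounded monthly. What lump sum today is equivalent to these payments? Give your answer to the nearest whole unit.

¥404,864

Ordinary annuity of 228 payments, first payment at period 168.
Periodic rate r = 0.063/12 per month; n is counted in months.
The ordinary-annuity PV formula values the stream one period before the first payment (period 167); discount that back 167 periods:
PV₀ = 7,312 × [1 − (1+r)^−228] / r × (1+r)^−167 = ¥404,864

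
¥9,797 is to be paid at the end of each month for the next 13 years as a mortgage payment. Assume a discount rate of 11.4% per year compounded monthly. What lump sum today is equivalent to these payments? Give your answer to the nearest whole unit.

This is an ordinary annuity: 156 payments of ¥9,797 at the end of each month.
Periodic rate r = 0.114/12 per month; n is counted in months.
PV = PMT × [(1 − (1+r)^−n)/r] = 9,797 × [1 − (1+r)^−156] / r = ¥795,333

¥795,333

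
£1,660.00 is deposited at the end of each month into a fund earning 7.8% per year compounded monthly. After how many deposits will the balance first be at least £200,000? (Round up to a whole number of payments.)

90 payments

Periodic rate r = 0.078/12 per month; n is counted in months.
Ordinary annuity FV: 200,000 = 1,660 × [((1+r)^n − 1)/r].
(1+r)^n = 1 + 200,000 × r / 1,660, so n = ln(1 + 200,000·r/1,660) / ln(1+r) = 89.27.
Round up to a whole number of payments: n = 90.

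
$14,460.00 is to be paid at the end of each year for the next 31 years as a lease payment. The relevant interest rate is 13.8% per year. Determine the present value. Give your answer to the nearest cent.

This is an ordinary annuity: 31 payments of $14,460.00 at the end of each year.
Periodic rate r = 0.138 per year.
PV = PMT × [(1 − (1+r)^−n)/r] = 14,460 × [1 − (1+r)^−31] / r = $102,877.68

$102,877.68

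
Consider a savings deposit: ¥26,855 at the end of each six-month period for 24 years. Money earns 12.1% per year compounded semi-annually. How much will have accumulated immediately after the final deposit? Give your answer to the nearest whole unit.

This is an ordinary annuity: 48 deposits of ¥26,855 at the end of each six-month period.
Periodic rate r = 0.121/2 per half-year; n is counted in half-years.
FV = PMT × [((1+r)^n − 1)/r] = 26,855 × [(1+r)^48 − 1] / r = ¥6,999,699

¥6,999,699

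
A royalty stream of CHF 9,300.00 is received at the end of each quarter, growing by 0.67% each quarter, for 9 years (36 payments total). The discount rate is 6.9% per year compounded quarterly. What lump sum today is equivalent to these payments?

CHF 275,846.94

Periodic rate r = 0.069/4 per quarter; n is counted in quarters.
Growing ordinary annuity: PV = PMT₁ × [1 − ((1+g)/(1+r))^n] / (r − g) = 9,300 × [1 − ((1+0.0067)/(1+r))^36] / (r − 0.0067) = CHF 275,846.94.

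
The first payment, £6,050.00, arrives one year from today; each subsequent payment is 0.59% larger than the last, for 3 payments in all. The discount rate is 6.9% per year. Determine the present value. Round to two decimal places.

Periodic rate r = 0.069 per year.
Growing ordinary annuity: PV = PMT₁ × [1 − ((1+g)/(1+r))^n] / (r − g) = 6,050 × [1 − ((1+0.0059)/(1+r))^3] / (r − 0.0059) = £15,996.01.

£15,996.01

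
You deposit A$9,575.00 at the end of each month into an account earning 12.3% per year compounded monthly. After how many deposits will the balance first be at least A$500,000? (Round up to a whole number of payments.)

43 payments

Periodic rate r = 0.123/12 per month; n is counted in months.
Ordinary annuity FV: 500,000 = 9,575 × [((1+r)^n − 1)/r].
(1+r)^n = 1 + 500,000 × r / 9,575, so n = ln(1 + 500,000·r/9,575) / ln(1+r) = 42.04.
Round up to a whole number of payments: n = 43.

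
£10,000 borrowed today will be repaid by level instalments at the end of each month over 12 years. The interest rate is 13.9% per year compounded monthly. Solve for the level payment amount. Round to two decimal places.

Level ordinary annuity; solve PV = PMT × [(1 − (1+r)^−n)/r] for PMT.
Periodic rate r = 0.139/12 per month; n is counted in months.
With n = 144: PMT = 10,000 / ([(1 − (1+r)^−n)/r]) = £143.08

£143.08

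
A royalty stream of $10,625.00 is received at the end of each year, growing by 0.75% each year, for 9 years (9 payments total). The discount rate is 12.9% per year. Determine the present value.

Periodic rate r = 0.129 per year.
Growing ordinary annuity: PV = PMT₁ × [1 − ((1+g)/(1+r))^n] / (r − g) = 10,625 × [1 − ((1+0.0075)/(1+r))^9] / (r − 0.0075) = $56,064.24.

$56,064.24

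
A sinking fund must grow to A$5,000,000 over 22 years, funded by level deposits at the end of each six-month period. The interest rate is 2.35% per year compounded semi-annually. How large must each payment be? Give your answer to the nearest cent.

Level ordinary annuity; solve FV = PMT × [((1+r)^n − 1)/r] for PMT.
Periodic rate r = 0.0235/2 per half-year; n is counted in half-years.
With n = 44: PMT = 5,000,000 / ([((1+r)^n − 1)/r]) = A$87,433.06

A$87,433.06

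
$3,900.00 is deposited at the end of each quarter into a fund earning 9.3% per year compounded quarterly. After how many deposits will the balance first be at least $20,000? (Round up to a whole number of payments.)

5 payments

Periodic rate r = 0.093/4 per quarter; n is counted in quarters.
Ordinary annuity FV: 20,000 = 3,900 × [((1+r)^n − 1)/r].
(1+r)^n = 1 + 20,000 × r / 3,900, so n = ln(1 + 20,000·r/3,900) / ln(1+r) = 4.90.
Round up to a whole number of payments: n = 5.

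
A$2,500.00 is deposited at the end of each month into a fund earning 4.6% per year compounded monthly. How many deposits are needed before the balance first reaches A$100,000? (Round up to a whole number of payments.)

Periodic rate r = 0.046/12 per month; n is counted in months.
Ordinary annuity FV: 100,000 = 2,500 × [((1+r)^n − 1)/r].
(1+r)^n = 1 + 100,000 × r / 2,500, so n = ln(1 + 100,000·r/2,500) / ln(1+r) = 37.29.
Round up to a whole number of payments: n = 38.

38 payments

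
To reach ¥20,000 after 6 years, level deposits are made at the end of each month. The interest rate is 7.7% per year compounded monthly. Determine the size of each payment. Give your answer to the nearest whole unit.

Level ordinary annuity; solve FV = PMT × [((1+r)^n − 1)/r] for PMT.
Periodic rate r = 0.077/12 per month; n is counted in months.
With n = 72: PMT = 20,000 / ([((1+r)^n − 1)/r]) = ¥219

¥219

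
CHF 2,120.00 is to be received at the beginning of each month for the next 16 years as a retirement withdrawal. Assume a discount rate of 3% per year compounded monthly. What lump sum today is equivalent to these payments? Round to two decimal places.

This is an annuity due: 192 payments of CHF 2,120.00 at the beginning of each month.
Periodic rate r = 0.03/12 per month; n is counted in months.
PV = PMT × [(1 − (1+r)^−n)/r] × (1+r) = 2,120 × [1 − (1+r)^−192] / r × (1+r) = CHF 323,764.67

CHF 323,764.67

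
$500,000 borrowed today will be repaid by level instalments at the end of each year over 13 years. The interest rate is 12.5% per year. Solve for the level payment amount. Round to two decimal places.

$79,747.91

Level ordinary annuity; solve PV = PMT × [(1 − (1+r)^−n)/r] for PMT.
Periodic rate r = 0.125 per year.
With n = 13: PMT = 500,000 / ([(1 − (1+r)^−n)/r]) = $79,747.91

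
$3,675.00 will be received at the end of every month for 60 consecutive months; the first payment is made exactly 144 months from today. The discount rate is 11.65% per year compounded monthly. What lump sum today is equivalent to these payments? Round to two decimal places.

Ordinary annuity of 60 payments, first payment at period 144.
Periodic rate r = 0.1165/12 per month; n is counted in months.
The ordinary-annuity PV formula values the stream one period before the first payment (period 143); discount that back 143 periods:
PV₀ = 3,675 × [1 − (1+r)^−60] / r × (1+r)^−143 = $41,828.77

$41,828.77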